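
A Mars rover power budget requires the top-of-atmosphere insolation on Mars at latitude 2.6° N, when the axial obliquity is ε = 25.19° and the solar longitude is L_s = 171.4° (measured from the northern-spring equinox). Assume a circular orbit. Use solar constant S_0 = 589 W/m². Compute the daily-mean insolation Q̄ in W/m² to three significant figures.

Solar declination: sin δ = sin ε · sin L_s = sin 25.19° × sin 171.4° = 0.06365, so δ = +3.649°.
cos h₀ = −tan(+2.6°) tan(+3.649°) = -0.0029, h₀ = 1.5737 rad.
Bracket: h₀ sin ϕ sin δ + cos ϕ cos δ sin h₀ = 1.5737×0.04536×0.06365 + 0.99897×0.99797×1.00000 = 0.004544 + 0.996942 = 1.001486.
Q̄ = (S_0/π) × [bracket] = (589/π) × 1.001486 = 187.8 W/m².

Q̄ ≈ 188 W/m²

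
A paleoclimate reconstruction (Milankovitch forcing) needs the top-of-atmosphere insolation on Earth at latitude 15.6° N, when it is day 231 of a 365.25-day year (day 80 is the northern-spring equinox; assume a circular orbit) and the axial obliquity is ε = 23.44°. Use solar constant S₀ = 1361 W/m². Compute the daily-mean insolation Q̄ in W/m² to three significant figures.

Solar longitude: λ_s = 360° × (231 − 80)/365.25 = 148.830°.
sin δ = sin 23.44° × sin 148.830° = 0.20589, so δ = +11.882°.
cos H₀ = −tan(+15.6°) tan(+11.882°) = -0.0587, H₀ = 1.6296 rad.
Bracket: H₀ sin φ sin δ + cos φ cos δ sin H₀ = 1.6296×0.26892×0.20589 + 0.96316×0.97858×0.99827 = 0.090228 + 0.940899 = 1.031127.
Q̄ = (S₀/π) × [bracket] = (1361/π) × 1.031127 = 446.7 W/m².

Q̄ ≈ 447 W/m²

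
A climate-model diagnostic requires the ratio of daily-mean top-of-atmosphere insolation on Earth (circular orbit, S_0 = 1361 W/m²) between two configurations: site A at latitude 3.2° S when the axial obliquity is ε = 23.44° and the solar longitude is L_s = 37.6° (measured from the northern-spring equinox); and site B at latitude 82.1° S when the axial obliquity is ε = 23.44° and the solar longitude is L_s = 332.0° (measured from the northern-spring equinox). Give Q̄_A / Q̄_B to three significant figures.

Q̄_A / Q̄_B ≈ 1.63

— Configuration A (ϕ=-3.2°):
Solar declination: sin δ = sin ε · sin L_s = sin 23.44° × sin 37.6° = 0.24271, so δ = +14.046°.
cos h₀ = −tan(-3.2°) tan(+14.046°) = 0.0140, h₀ = 1.5568 rad.
Bracket: h₀ sin ϕ sin δ + cos ϕ cos δ sin h₀ = 1.5568×-0.05582×0.24271 + 0.99844×0.97010×0.99990 = -0.021092 + 0.968490 = 0.947398.
Q̄ = (S_0/π) × [bracket] = (1361/π) × 0.947398 = 410.43 W/m².
— Configuration B (ϕ=-82.1°):
Solar declination: sin δ = sin ε · sin L_s = sin 23.44° × sin 332.0° = -0.18675, so δ = -10.763°.
cos h₀ = −tan(-82.1°) tan(-10.763°) = -1.3699 ≤ −1 ⇒ polar day, h₀ = π.
Bracket: h₀ sin ϕ sin δ + cos ϕ cos δ sin h₀ = 3.1416×-0.99051×-0.18675 + 0.13744×0.98241×0.00000 = 0.581126 + 0.000000 = 0.581126.
Q̄ = (S_0/π) × [bracket] = (1361/π) × 0.581126 = 251.76 W/m².
Ratio Q̄_A / Q̄_B = 410.43 / 251.76 = 1.630.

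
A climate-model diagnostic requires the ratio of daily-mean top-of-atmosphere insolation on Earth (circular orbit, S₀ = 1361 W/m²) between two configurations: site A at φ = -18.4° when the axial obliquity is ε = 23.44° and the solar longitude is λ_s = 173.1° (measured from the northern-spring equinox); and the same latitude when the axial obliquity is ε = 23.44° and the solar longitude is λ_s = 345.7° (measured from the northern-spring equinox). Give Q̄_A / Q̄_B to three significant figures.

— Configuration A (φ=-18.4°):
Solar declination: sin δ = sin ε · sin λ_s = sin 23.44° × sin 173.1° = 0.04779, so δ = +2.739°.
cos H₀ = −tan(-18.4°) tan(+2.739°) = 0.0159, H₀ = 1.5549 rad.
Bracket: H₀ sin φ sin δ + cos φ cos δ sin H₀ = 1.5549×-0.31565×0.04779 + 0.94888×0.99886×0.99987 = -0.023456 + 0.947675 = 0.924219.
Q̄ = (S₀/π) × [bracket] = (1361/π) × 0.924219 = 400.39 W/m².
— Configuration B (φ=-18.4°):
Solar declination: sin δ = sin ε · sin λ_s = sin 23.44° × sin 345.7° = -0.09825, so δ = -5.639°.
cos H₀ = −tan(-18.4°) tan(-5.639°) = -0.0328, H₀ = 1.6036 rad.
Bracket: H₀ sin φ sin δ + cos φ cos δ sin H₀ = 1.6036×-0.31565×-0.09825 + 0.94888×0.99516×0.99946 = 0.049732 + 0.943778 = 0.993510.
Q̄ = (S₀/π) × [bracket] = (1361/π) × 0.993510 = 430.41 W/m².
Ratio Q̄_A / Q̄_B = 400.39 / 430.41 = 0.9303.

Q̄_A / Q̄_B ≈ 0.930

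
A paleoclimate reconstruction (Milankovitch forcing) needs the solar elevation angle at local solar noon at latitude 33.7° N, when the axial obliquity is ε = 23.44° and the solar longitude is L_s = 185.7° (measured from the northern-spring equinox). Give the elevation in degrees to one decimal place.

54.0°

Solar declination: sin δ = sin ε · sin L_s = sin 23.44° × sin 185.7° = -0.03951, so δ = -2.264°.
At local noon the hour angle is zero, so the zenith angle equals |ϕ − δ| = |+33.7° − (-2.264°)| = 35.964°.
Elevation = 90° − 35.964° = 54.0°.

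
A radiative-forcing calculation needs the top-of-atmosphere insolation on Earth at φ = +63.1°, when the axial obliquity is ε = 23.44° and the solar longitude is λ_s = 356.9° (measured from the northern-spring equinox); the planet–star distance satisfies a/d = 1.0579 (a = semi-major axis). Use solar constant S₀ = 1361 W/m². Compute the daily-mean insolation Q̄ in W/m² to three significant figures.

Q̄ ≈ 205 W/m²

Solar declination: sin δ = sin ε · sin λ_s = sin 23.44° × sin 356.9° = -0.02151, so δ = -1.233°.
cos H₀ = −tan(+63.1°) tan(-1.233°) = 0.0424, H₀ = 1.5284 rad.
Bracket: H₀ sin φ sin δ + cos φ cos δ sin H₀ = 1.5284×0.89180×-0.02151 + 0.45243×0.99977×0.99910 = -0.029319 + 0.451919 = 0.422600.
Inverse-square distance factor (a/d)² = 1.0579² = 1.119152.
Q̄ = (S₀/π) × 1.119152 × [bracket] = (1361/π) × 1.119152 × 0.422600 = 204.9 W/m².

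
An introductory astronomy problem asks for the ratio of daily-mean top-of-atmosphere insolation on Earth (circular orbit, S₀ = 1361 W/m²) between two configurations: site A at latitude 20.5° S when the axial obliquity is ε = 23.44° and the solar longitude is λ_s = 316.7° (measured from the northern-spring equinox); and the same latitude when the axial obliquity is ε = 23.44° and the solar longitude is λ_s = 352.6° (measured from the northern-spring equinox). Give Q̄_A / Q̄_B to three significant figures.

Q̄_A / Q̄_B ≈ 1.10

— Configuration A (φ=-20.5°):
Solar declination: sin δ = sin ε · sin λ_s = sin 23.44° × sin 316.7° = -0.27281, so δ = -15.832°.
cos H₀ = −tan(-20.5°) tan(-15.832°) = -0.1060, H₀ = 1.6770 rad.
Bracket: H₀ sin φ sin δ + cos φ cos δ sin H₀ = 1.6770×-0.35021×-0.27281 + 0.93667×0.96207×0.99436 = 0.160222 + 0.896060 = 1.056282.
Q̄ = (S₀/π) × [bracket] = (1361/π) × 1.056282 = 457.60 W/m².
— Configuration B (φ=-20.5°):
Solar declination: sin δ = sin ε · sin λ_s = sin 23.44° × sin 352.6° = -0.05123, so δ = -2.937°.
cos H₀ = −tan(-20.5°) tan(-2.937°) = -0.0192, H₀ = 1.5900 rad.
Bracket: H₀ sin φ sin δ + cos φ cos δ sin H₀ = 1.5900×-0.35021×-0.05123 + 0.93667×0.99869×0.99982 = 0.028527 + 0.935275 = 0.963802.
Q̄ = (S₀/π) × [bracket] = (1361/π) × 0.963802 = 417.54 W/m².
Ratio Q̄_A / Q̄_B = 457.60 / 417.54 = 1.096.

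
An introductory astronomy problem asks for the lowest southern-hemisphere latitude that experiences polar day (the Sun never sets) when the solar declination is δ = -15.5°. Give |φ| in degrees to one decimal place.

|φ| = 74.5°

Polar day requires cos H₀ = −tan φ tan δ ≤ −1, i.e. tan φ tan δ ≥ 1.
The boundary is |tan φ| · |tan δ| = 1, so |φ| = 90° − |δ| = 90° − 15.5° = 74.5° in the southern hemisphere.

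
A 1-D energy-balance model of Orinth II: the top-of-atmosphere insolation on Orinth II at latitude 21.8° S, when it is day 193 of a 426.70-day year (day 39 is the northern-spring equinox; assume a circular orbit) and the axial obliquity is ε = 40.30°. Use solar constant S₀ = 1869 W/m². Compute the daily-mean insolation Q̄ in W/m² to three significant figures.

Q̄ ≈ 320 W/m²

Solar longitude: λ_s = 360° × (193 − 39)/426.70 = 129.927°.
sin δ = sin 40.30° × sin 129.927° = 0.49600, so δ = +29.735°.
cos H₀ = −tan(-21.8°) tan(+29.735°) = 0.2285, H₀ = 1.3403 rad.
Bracket: H₀ sin φ sin δ + cos φ cos δ sin H₀ = 1.3403×-0.37137×0.49600 + 0.92849×0.86832×0.97355 = -0.246883 + 0.784902 = 0.538019.
Q̄ = (S₀/π) × [bracket] = (1869/π) × 0.538019 = 320.1 W/m².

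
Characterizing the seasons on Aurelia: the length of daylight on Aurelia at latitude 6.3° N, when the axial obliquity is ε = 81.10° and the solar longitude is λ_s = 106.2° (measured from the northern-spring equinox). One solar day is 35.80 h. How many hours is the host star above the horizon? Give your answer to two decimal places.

21.75 h

Solar declination: sin δ = sin ε · sin λ_s = sin 81.10° × sin 106.2° = 0.94873, so δ = +71.574°.
cos H₀ = −tan φ · tan δ = −tan(+6.3°) × tan(+71.574°) = -0.3314, so H₀ = 1.9086 rad = 109.35°.
Daylight = 2H₀/(2π) × 35.80 h = (1.9086/π) × 35.80 = 21.75 h.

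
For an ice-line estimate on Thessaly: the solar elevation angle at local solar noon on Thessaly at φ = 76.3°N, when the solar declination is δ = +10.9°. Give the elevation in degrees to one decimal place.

At local noon the hour angle is zero, so the zenith angle equals |φ − δ| = |+76.3° − (+10.900°)| = 65.400°.
Elevation = 90° − 65.400° = 24.6°.

24.6°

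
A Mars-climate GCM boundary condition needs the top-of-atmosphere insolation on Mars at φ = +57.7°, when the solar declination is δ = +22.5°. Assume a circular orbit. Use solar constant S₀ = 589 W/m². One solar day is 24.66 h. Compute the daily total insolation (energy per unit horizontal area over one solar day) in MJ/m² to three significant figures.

cos H₀ = −tan(+57.7°) tan(+22.500°) = -0.6552, H₀ = 2.2853 rad.
Bracket: H₀ sin φ sin δ + cos φ cos δ sin H₀ = 2.2853×0.84526×0.38268 + 0.53435×0.92388×0.75544 = 0.739213 + 0.372942 = 1.112155.
Q̄ = (S₀/π) × [bracket] = (589/π) × 1.112155 = 208.51 W/m².
Daily total = Q̄ × 24.66 h × 3600 s/h = 208.51 × 24.66 × 3600 / 10⁶ = 18.51 MJ/m².

18.5 MJ/m²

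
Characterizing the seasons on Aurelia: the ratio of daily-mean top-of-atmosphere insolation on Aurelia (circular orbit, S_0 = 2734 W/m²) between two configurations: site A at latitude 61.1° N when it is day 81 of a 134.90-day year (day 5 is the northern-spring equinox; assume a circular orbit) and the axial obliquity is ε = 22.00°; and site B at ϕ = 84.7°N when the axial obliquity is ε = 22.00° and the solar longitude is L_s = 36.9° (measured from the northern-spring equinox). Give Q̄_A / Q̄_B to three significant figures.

— Configuration A (ϕ=+61.1°):
Solar longitude: L_s = 360° × (81 − 5)/134.90 = 202.817°.
sin δ = sin 22.00° × sin 202.817° = -0.14527, so δ = -8.353°.
cos h₀ = −tan(+61.1°) tan(-8.353°) = 0.2660, h₀ = 1.3016 rad.
Bracket: h₀ sin ϕ sin δ + cos ϕ cos δ sin h₀ = 1.3016×0.87546×-0.14527 + 0.48328×0.98939×0.96398 = -0.165535 + 0.460929 = 0.295394.
Q̄ = (S_0/π) × [bracket] = (2734/π) × 0.295394 = 257.07 W/m².
— Configuration B (ϕ=+84.7°):
Solar declination: sin δ = sin ε · sin L_s = sin 22.00° × sin 36.9° = 0.22492, so δ = +12.998°.
cos h₀ = −tan(+84.7°) tan(+12.998°) = -2.4883 ≤ −1 ⇒ polar day, h₀ = π.
Bracket: h₀ sin ϕ sin δ + cos ϕ cos δ sin h₀ = 3.1416×0.99572×0.22492 + 0.09237×0.97438×0.00000 = 0.703584 + 0.000000 = 0.703584.
Q̄ = (S_0/π) × [bracket] = (2734/π) × 0.703584 = 612.30 W/m².
Ratio Q̄_A / Q̄_B = 257.07 / 612.30 = 0.4198.

Q̄_A / Q̄_B ≈ 0.420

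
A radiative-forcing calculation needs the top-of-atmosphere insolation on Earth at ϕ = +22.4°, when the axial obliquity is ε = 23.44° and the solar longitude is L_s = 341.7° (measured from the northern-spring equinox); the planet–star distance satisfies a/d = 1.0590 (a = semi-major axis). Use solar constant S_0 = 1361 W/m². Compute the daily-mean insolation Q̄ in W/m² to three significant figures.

Solar declination: sin δ = sin ε · sin L_s = sin 23.44° × sin 341.7° = -0.12490, so δ = -7.175°.
cos h₀ = −tan(+22.4°) tan(-7.175°) = 0.0519, h₀ = 1.5189 rad.
Bracket: h₀ sin ϕ sin δ + cos ϕ cos δ sin h₀ = 1.5189×0.38107×-0.12490 + 0.92455×0.99217×0.99865 = -0.072293 + 0.916072 = 0.843779.
Inverse-square distance factor (a/d)² = 1.0590² = 1.121481.
Q̄ = (S_0/π) × 1.121481 × [bracket] = (1361/π) × 1.121481 × 0.843779 = 409.9 W/m².

Q̄ ≈ 410 W/m²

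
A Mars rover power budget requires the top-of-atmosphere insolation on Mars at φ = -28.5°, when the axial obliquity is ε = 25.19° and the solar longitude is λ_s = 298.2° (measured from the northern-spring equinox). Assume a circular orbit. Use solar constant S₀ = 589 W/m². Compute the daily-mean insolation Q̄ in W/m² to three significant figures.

Solar declination: sin δ = sin ε · sin λ_s = sin 25.19° × sin 298.2° = -0.37510, so δ = -22.031°.
cos H₀ = −tan(-28.5°) tan(-22.031°) = -0.2197, H₀ = 1.7923 rad.
Bracket: H₀ sin φ sin δ + cos φ cos δ sin H₀ = 1.7923×-0.47716×-0.37510 + 0.87882×0.92698×0.97557 = 0.320791 + 0.794747 = 1.115538.
Q̄ = (S₀/π) × [bracket] = (589/π) × 1.115538 = 209.1 W/m².

Q̄ ≈ 209 W/m²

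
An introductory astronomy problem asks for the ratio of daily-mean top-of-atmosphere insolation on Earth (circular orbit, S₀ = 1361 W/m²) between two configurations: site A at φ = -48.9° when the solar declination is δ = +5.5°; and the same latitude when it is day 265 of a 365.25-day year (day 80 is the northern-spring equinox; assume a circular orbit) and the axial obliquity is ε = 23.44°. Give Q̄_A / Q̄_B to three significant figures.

Q̄_A / Q̄_B ≈ 0.805

— Configuration A (φ=-48.9°):
cos H₀ = −tan(-48.9°) tan(+5.500°) = 0.1104, H₀ = 1.4602 rad.
Bracket: H₀ sin φ sin δ + cos φ cos δ sin H₀ = 1.4602×-0.75356×0.09585 + 0.65738×0.99540×0.99389 = -0.105468 + 0.650358 = 0.544890.
Q̄ = (S₀/π) × [bracket] = (1361/π) × 0.544890 = 236.06 W/m².
— Configuration B (φ=-48.9°):
Solar longitude: λ_s = 360° × (265 − 80)/365.25 = 182.341°.
sin δ = sin 23.44° × sin 182.341° = -0.01625, so δ = -0.931°.
cos H₀ = −tan(-48.9°) tan(-0.931°) = -0.0186, H₀ = 1.5894 rad.
Bracket: H₀ sin φ sin δ + cos φ cos δ sin H₀ = 1.5894×-0.75356×-0.01625 + 0.65738×0.99987×0.99983 = 0.019463 + 0.657183 = 0.676646.
Q̄ = (S₀/π) × [bracket] = (1361/π) × 0.676646 = 293.14 W/m².
Ratio Q̄_A / Q̄_B = 236.06 / 293.14 = 0.8053.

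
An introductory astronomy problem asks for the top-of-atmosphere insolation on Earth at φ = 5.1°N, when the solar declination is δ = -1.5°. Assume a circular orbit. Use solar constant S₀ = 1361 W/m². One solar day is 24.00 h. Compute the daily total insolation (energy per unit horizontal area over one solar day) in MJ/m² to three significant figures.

37.1 MJ/m²

cos H₀ = −tan(+5.1°) tan(-1.500°) = 0.0023, H₀ = 1.5685 rad.
Bracket: H₀ sin φ sin δ + cos φ cos δ sin H₀ = 1.5685×0.08889×-0.02618 + 0.99604×0.99966×1.00000 = -0.003650 + 0.995701 = 0.992051.
Q̄ = (S₀/π) × [bracket] = (1361/π) × 0.992051 = 429.78 W/m².
Daily total = Q̄ × 24.00 h × 3600 s/h = 429.78 × 24.00 × 3600 / 10⁶ = 37.13 MJ/m².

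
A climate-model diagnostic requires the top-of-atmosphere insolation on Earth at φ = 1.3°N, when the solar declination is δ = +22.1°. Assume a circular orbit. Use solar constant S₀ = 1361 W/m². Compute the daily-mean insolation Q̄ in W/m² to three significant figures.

Q̄ ≈ 407 W/m²

cos H₀ = −tan(+1.3°) tan(+22.100°) = -0.0092, H₀ = 1.5800 rad.
Bracket: H₀ sin φ sin δ + cos φ cos δ sin H₀ = 1.5800×0.02269×0.37622 + 0.99974×0.92653×0.99996 = 0.013488 + 0.926252 = 0.939740.
Q̄ = (S₀/π) × [bracket] = (1361/π) × 0.939740 = 407.1 W/m².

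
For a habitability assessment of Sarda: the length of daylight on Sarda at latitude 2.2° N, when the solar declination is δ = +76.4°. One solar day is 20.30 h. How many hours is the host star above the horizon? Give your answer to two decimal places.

11.18 h

cos H₀ = −tan φ · tan δ = −tan(+2.2°) × tan(+76.400°) = -0.1588, so H₀ = 1.7303 rad = 99.14°.
Daylight = 2H₀/(2π) × 20.30 h = (1.7303/π) × 20.30 = 11.18 h.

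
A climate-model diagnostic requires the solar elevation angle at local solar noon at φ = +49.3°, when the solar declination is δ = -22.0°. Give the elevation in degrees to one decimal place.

18.7°

At local noon the hour angle is zero, so the zenith angle equals |φ − δ| = |+49.3° − (-22.000°)| = 71.300°.
Elevation = 90° − 71.300° = 18.7°.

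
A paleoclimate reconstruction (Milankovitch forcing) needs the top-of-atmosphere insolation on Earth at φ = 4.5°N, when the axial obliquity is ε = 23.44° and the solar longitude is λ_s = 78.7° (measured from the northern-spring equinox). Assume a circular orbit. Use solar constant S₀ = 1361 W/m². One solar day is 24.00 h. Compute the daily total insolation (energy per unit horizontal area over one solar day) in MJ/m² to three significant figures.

Solar declination: sin δ = sin ε · sin λ_s = sin 23.44° × sin 78.7° = 0.39008, so δ = +22.959°.
cos H₀ = −tan(+4.5°) tan(+22.959°) = -0.0333, H₀ = 1.6041 rad.
Bracket: H₀ sin φ sin δ + cos φ cos δ sin H₀ = 1.6041×0.07846×0.39008 + 0.99692×0.92078×0.99944 = 0.049095 + 0.917430 = 0.966525.
Q̄ = (S₀/π) × [bracket] = (1361/π) × 0.966525 = 418.72 W/m².
Daily total = Q̄ × 24.00 h × 3600 s/h = 418.72 × 24.00 × 3600 / 10⁶ = 36.18 MJ/m².

36.2 MJ/m²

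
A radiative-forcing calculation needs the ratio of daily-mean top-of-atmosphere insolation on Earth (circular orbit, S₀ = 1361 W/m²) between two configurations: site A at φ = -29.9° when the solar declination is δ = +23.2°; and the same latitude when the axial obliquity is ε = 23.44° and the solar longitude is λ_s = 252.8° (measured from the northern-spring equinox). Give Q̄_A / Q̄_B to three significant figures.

Q̄_A / Q̄_B ≈ 0.457

— Configuration A (φ=-29.9°):
cos H₀ = −tan(-29.9°) tan(+23.200°) = 0.2465, H₀ = 1.3218 rad.
Bracket: H₀ sin φ sin δ + cos φ cos δ sin H₀ = 1.3218×-0.49849×0.39394 + 0.86690×0.91914×0.96915 = -0.259569 + 0.772221 = 0.512652.
Q̄ = (S₀/π) × [bracket] = (1361/π) × 0.512652 = 222.09 W/m².
— Configuration B (φ=-29.9°):
Solar declination: sin δ = sin ε · sin λ_s = sin 23.44° × sin 252.8° = -0.38000, so δ = -22.334°.
cos H₀ = −tan(-29.9°) tan(-22.334°) = -0.2362, H₀ = 1.8093 rad.
Bracket: H₀ sin φ sin δ + cos φ cos δ sin H₀ = 1.8093×-0.49849×-0.38000 + 0.86690×0.92499×0.97170 = 0.342729 + 0.779181 = 1.121910.
Q̄ = (S₀/π) × [bracket] = (1361/π) × 1.121910 = 486.03 W/m².
Ratio Q̄_A / Q̄_B = 222.09 / 486.03 = 0.4569.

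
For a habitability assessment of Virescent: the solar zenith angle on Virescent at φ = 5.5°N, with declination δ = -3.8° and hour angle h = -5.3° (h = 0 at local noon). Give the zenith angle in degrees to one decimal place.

θ_z = 10.7°

cos θ_z = sin φ sin δ + cos φ cos δ cos h = -0.006352 + 0.988962 = 0.982610.
θ_z = arccos(0.982610) = 10.7°.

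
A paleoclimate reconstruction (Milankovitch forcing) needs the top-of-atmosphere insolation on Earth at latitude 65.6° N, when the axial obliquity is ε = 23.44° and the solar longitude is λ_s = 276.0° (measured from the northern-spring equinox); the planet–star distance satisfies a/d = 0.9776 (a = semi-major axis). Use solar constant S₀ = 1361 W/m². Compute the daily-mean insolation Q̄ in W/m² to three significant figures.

Q̄ ≈ 1.68 W/m²

Solar declination: sin δ = sin ε · sin λ_s = sin 23.44° × sin 276.0° = -0.39561, so δ = -23.304°.
cos H₀ = −tan(+65.6°) tan(-23.304°) = 0.9496, H₀ = 0.3189 rad.
Bracket: H₀ sin φ sin δ + cos φ cos δ sin H₀ = 0.3189×0.91068×-0.39561 + 0.41310×0.91842×0.31351 = -0.114891 + 0.118945 = 0.004054.
Inverse-square distance factor (a/d)² = 0.9776² = 0.955702.
Q̄ = (S₀/π) × 0.955702 × [bracket] = (1361/π) × 0.955702 × 0.004054 = 1.678 W/m².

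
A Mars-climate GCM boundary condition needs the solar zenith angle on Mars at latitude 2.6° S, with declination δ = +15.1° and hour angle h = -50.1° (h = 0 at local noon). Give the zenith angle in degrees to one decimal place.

cos θ_z = sin φ sin δ + cos φ cos δ cos h = -0.011817 + 0.618665 = 0.606848.
θ_z = arccos(0.606848) = 52.6°.

θ_z = 52.6°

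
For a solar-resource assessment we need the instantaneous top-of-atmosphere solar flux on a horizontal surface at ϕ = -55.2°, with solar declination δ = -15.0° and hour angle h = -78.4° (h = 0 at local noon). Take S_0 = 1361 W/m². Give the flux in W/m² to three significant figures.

cos θ_z = sin ϕ sin δ + cos ϕ cos δ cos h = 0.212529 + 0.110848 = 0.323377.
Flux = S_0 · cos θ_z = 1361 × 0.323377 = 440.1 W/m².

440 W/m²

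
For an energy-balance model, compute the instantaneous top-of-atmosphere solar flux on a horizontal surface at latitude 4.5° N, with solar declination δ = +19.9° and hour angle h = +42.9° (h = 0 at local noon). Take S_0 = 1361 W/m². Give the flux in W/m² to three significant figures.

971 W/m²

cos θ_z = sin ϕ sin δ + cos ϕ cos δ cos h = 0.026706 + 0.686678 = 0.713384.
Flux = S_0 · cos θ_z = 1361 × 0.713384 = 970.9 W/m².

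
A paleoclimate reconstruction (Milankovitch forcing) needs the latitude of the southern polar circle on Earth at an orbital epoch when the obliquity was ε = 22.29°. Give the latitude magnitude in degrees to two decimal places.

67.71°

The polar circle is the lowest latitude that experiences at least one full rotation of continuous darkness at the northern-summer solstice; it lies at |φ| = 90° − ε = 90° − 22.29° = 67.71°.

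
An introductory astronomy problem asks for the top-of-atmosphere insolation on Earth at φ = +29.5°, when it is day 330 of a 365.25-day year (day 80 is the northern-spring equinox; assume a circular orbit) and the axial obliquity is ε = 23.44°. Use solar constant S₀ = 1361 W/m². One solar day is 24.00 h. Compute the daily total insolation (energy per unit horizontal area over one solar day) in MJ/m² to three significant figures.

Solar longitude: λ_s = 360° × (330 − 80)/365.25 = 246.407°.
sin δ = sin 23.44° × sin 246.407° = -0.36454, so δ = -21.379°.
cos H₀ = −tan(+29.5°) tan(-21.379°) = 0.2215, H₀ = 1.3475 rad.
Bracket: H₀ sin φ sin δ + cos φ cos δ sin H₀ = 1.3475×0.49242×-0.36454 + 0.87036×0.93119×0.97516 = -0.241885 + 0.790338 = 0.548453.
Q̄ = (S₀/π) × [bracket] = (1361/π) × 0.548453 = 237.60 W/m².
Daily total = Q̄ × 24.00 h × 3600 s/h = 237.60 × 24.00 × 3600 / 10⁶ = 20.53 MJ/m².

20.5 MJ/m²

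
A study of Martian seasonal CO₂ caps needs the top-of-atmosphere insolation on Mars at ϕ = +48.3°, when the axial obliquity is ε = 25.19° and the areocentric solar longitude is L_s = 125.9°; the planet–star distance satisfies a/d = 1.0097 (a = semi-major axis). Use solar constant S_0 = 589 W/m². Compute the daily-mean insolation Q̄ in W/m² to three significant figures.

Q̄ ≈ 207 W/m²

sin δ = sin 25.19° × sin 125.9° = 0.34477, so δ = +20.168°.
cos h₀ = −tan(+48.3°) tan(+20.168°) = -0.4122, h₀ = 1.9957 rad.
Bracket: h₀ sin ϕ sin δ + cos ϕ cos δ sin h₀ = 1.9957×0.74664×0.34477 + 0.66523×0.93869×0.91108 = 0.513731 + 0.568919 = 1.082650.
Inverse-square distance factor (a/d)² = 1.0097² = 1.019494.
Q̄ = (S_0/π) × 1.019494 × [bracket] = (589/π) × 1.019494 × 1.082650 = 206.9 W/m².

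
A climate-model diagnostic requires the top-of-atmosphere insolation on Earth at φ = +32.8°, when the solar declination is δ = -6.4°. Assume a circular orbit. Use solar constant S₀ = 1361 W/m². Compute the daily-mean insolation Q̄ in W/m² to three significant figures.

cos H₀ = −tan(+32.8°) tan(-6.400°) = 0.0723, H₀ = 1.4984 rad.
Bracket: H₀ sin φ sin δ + cos φ cos δ sin H₀ = 1.4984×0.54171×-0.11147 + 0.84057×0.99377×0.99738 = -0.090480 + 0.833145 = 0.742665.
Q̄ = (S₀/π) × [bracket] = (1361/π) × 0.742665 = 321.7 W/m².

Q̄ ≈ 322 W/m²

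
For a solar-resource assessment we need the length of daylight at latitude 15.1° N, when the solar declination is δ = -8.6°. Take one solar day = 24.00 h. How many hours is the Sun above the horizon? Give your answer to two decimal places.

cos H₀ = −tan φ · tan δ = −tan(+15.1°) × tan(-8.600°) = 0.0408, so H₀ = 1.5300 rad = 87.66°.
Daylight = 2H₀/(2π) × 24.00 h = (1.5300/π) × 24.00 = 11.69 h.

11.69 h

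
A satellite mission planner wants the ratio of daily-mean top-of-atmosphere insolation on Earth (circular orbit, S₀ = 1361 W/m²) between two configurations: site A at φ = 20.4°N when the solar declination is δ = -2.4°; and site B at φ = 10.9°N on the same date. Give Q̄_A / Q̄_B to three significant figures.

Q̄_A / Q̄_B ≈ 0.943

— Configuration A (φ=+20.4°):
cos H₀ = −tan(+20.4°) tan(-2.400°) = 0.0156, H₀ = 1.5552 rad.
Bracket: H₀ sin φ sin δ + cos φ cos δ sin H₀ = 1.5552×0.34857×-0.04188 + 0.93728×0.99912×0.99988 = -0.022703 + 0.936343 = 0.913640.
Q̄ = (S₀/π) × [bracket] = (1361/π) × 0.913640 = 395.81 W/m².
— Configuration B (φ=+10.9°):
cos H₀ = −tan(+10.9°) tan(-2.400°) = 0.0081, H₀ = 1.5627 rad.
Bracket: H₀ sin φ sin δ + cos φ cos δ sin H₀ = 1.5627×0.18910×-0.04188 + 0.98196×0.99912×0.99997 = -0.012376 + 0.981066 = 0.968690.
Q̄ = (S₀/π) × [bracket] = (1361/π) × 0.968690 = 419.66 W/m².
Ratio Q̄_A / Q̄_B = 395.81 / 419.66 = 0.9432.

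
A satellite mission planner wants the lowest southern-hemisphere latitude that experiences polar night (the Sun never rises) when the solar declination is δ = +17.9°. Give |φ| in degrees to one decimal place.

Polar night requires cos H₀ = −tan φ tan δ ≥ 1, i.e. tan φ tan δ ≤ −1.
The boundary is |tan φ| · |tan δ| = 1, so |φ| = 90° − |δ| = 90° − 17.9° = 72.1° in the southern hemisphere.

|φ| = 72.1°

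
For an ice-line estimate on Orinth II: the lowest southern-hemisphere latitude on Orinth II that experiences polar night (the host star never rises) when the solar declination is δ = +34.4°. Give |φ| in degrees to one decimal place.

|φ| = 55.6°

Polar night requires cos H₀ = −tan φ tan δ ≥ 1, i.e. tan φ tan δ ≤ −1.
The boundary is |tan φ| · |tan δ| = 1, so |φ| = 90° − |δ| = 90° − 34.4° = 55.6° in the southern hemisphere.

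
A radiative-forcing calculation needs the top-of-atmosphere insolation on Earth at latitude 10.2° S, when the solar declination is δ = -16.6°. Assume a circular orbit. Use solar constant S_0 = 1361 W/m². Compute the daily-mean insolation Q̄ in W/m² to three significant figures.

cos h₀ = −tan(-10.2°) tan(-16.600°) = -0.0536, h₀ = 1.6245 rad.
Bracket: h₀ sin ϕ sin δ + cos ϕ cos δ sin h₀ = 1.6245×-0.17708×-0.28569 + 0.98420×0.95832×0.99856 = 0.082183 + 0.941820 = 1.024003.
Q̄ = (S_0/π) × [bracket] = (1361/π) × 1.024003 = 443.6 W/m².

Q̄ ≈ 444 W/m²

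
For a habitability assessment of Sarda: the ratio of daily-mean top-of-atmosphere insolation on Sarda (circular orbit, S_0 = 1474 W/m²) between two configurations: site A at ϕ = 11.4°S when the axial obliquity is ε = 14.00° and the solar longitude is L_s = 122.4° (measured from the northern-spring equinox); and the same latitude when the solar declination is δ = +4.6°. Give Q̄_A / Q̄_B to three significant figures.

— Configuration A (ϕ=-11.4°):
Solar declination: sin δ = sin ε · sin L_s = sin 14.00° × sin 122.4° = 0.20426, so δ = +11.786°.
cos h₀ = −tan(-11.4°) tan(+11.786°) = 0.0421, h₀ = 1.5287 rad.
Bracket: h₀ sin ϕ sin δ + cos ϕ cos δ sin h₀ = 1.5287×-0.19766×0.20426 + 0.98027×0.97892×0.99911 = -0.061720 + 0.958752 = 0.897032.
Q̄ = (S_0/π) × [bracket] = (1474/π) × 0.897032 = 420.88 W/m².
— Configuration B (ϕ=-11.4°):
cos h₀ = −tan(-11.4°) tan(+4.600°) = 0.0162, h₀ = 1.5546 rad.
Bracket: h₀ sin ϕ sin δ + cos ϕ cos δ sin h₀ = 1.5546×-0.19766×0.08020 + 0.98027×0.99678×0.99987 = -0.024644 + 0.976987 = 0.952343.
Q̄ = (S_0/π) × [bracket] = (1474/π) × 0.952343 = 446.83 W/m².
Ratio Q̄_A / Q̄_B = 420.88 / 446.83 = 0.9419.

Q̄_A / Q̄_B ≈ 0.942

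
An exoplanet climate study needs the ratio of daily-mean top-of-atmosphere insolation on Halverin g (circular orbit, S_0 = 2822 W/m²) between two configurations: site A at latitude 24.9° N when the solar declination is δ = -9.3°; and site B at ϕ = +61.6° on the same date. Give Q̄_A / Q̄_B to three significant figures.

Q̄_A / Q̄_B ≈ 2.95

— Configuration A (ϕ=+24.9°):
cos h₀ = −tan(+24.9°) tan(-9.300°) = 0.0760, h₀ = 1.4947 rad.
Bracket: h₀ sin ϕ sin δ + cos ϕ cos δ sin h₀ = 1.4947×0.42104×-0.16160 + 0.90704×0.98686×0.99711 = -0.101699 + 0.892535 = 0.790836.
Q̄ = (S_0/π) × [bracket] = (2822/π) × 0.790836 = 710.38 W/m².
— Configuration B (ϕ=+61.6°):
cos h₀ = −tan(+61.6°) tan(-9.300°) = 0.3029, h₀ = 1.2631 rad.
Bracket: h₀ sin ϕ sin δ + cos ϕ cos δ sin h₀ = 1.2631×0.87965×-0.16160 + 0.47562×0.98686×0.95303 = -0.179551 + 0.447324 = 0.267773.
Q̄ = (S_0/π) × [bracket] = (2822/π) × 0.267773 = 240.53 W/m².
Ratio Q̄_A / Q̄_B = 710.38 / 240.53 = 2.953.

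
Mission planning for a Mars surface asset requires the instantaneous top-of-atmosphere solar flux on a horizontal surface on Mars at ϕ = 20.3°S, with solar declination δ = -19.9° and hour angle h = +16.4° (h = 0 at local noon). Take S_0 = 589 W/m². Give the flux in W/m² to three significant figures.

cos θ_z = sin ϕ sin δ + cos ϕ cos δ cos h = 0.118090 + 0.846005 = 0.964095.
Flux = S_0 · cos θ_z = 589 × 0.964095 = 567.9 W/m².

568 W/m²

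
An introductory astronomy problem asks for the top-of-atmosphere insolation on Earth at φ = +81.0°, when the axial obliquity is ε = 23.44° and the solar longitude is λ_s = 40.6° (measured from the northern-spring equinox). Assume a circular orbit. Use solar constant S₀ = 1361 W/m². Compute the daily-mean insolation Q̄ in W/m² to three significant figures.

Q̄ ≈ 348 W/m²

Solar declination: sin δ = sin ε · sin λ_s = sin 23.44° × sin 40.6° = 0.25887, so δ = +15.003°.
cos H₀ = −tan(+81.0°) tan(+15.003°) = -1.6921 ≤ −1 ⇒ polar day, H₀ = π.
Bracket: H₀ sin φ sin δ + cos φ cos δ sin H₀ = 3.1416×0.98769×0.25887 + 0.15643×0.96591×0.00000 = 0.803255 + 0.000000 = 0.803255.
Q̄ = (S₀/π) × [bracket] = (1361/π) × 0.803255 = 348.0 W/m².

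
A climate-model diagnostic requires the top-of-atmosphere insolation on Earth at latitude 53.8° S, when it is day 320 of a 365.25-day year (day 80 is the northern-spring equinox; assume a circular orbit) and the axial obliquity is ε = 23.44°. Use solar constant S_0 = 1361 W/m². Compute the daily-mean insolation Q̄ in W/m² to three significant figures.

Q̄ ≈ 452 W/m²

Solar longitude: L_s = 360° × (320 − 80)/365.25 = 236.550°.
sin δ = sin 23.44° × sin 236.550° = -0.33190, so δ = -19.384°.
cos h₀ = −tan(-53.8°) tan(-19.384°) = -0.4807, h₀ = 2.0723 rad.
Bracket: h₀ sin ϕ sin δ + cos ϕ cos δ sin h₀ = 2.0723×-0.80696×-0.33190 + 0.59061×0.94331×0.87686 = 0.555024 + 0.488524 = 1.043548.
Q̄ = (S_0/π) × [bracket] = (1361/π) × 1.043548 = 452.1 W/m².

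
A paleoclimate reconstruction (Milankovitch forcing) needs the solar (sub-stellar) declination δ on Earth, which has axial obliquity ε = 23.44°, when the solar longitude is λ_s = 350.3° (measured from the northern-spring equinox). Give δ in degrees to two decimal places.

δ = -3.84°

sin δ = sin ε · sin λ_s = sin 23.44° × sin 350.3° = -0.067023.
δ = arcsin(-0.067023) = -3.84°.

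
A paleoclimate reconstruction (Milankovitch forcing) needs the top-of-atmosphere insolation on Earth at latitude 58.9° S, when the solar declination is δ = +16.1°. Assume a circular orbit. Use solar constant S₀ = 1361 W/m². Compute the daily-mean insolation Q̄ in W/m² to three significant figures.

cos H₀ = −tan(-58.9°) tan(+16.100°) = 0.4785, H₀ = 1.0719 rad.
Bracket: H₀ sin φ sin δ + cos φ cos δ sin H₀ = 1.0719×-0.85627×0.27731 + 0.51653×0.96078×0.87810 = -0.254525 + 0.435776 = 0.181251.
Q̄ = (S₀/π) × [bracket] = (1361/π) × 0.181251 = 78.52 W/m².

Q̄ ≈ 78.5 W/m²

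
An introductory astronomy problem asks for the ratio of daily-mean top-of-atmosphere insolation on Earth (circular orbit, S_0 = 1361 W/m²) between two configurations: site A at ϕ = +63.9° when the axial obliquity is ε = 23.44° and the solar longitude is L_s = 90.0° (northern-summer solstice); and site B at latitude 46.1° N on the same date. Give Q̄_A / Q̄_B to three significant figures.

Q̄_A / Q̄_B ≈ 0.987

— Configuration A (ϕ=+63.9°):
Solar declination: sin δ = sin ε · sin L_s = sin 23.44° × sin 90.0° = 0.39779, so δ = +23.440°.
cos h₀ = −tan(+63.9°) tan(+23.440°) = -0.8850, h₀ = 2.6573 rad.
Bracket: h₀ sin ϕ sin δ + cos ϕ cos δ sin h₀ = 2.6573×0.89803×0.39779 + 0.43994×0.91748×0.46555 = 0.949260 + 0.187913 = 1.137173.
Q̄ = (S_0/π) × [bracket] = (1361/π) × 1.137173 = 492.65 W/m².
— Configuration B (ϕ=+46.1°):
cos h₀ = −tan(+46.1°) tan(+23.440°) = -0.4505, h₀ = 2.0382 rad.
Bracket: h₀ sin ϕ sin δ + cos ϕ cos δ sin h₀ = 2.0382×0.72055×0.39779 + 0.69340×0.91748×0.89275 = 0.584204 + 0.567950 = 1.152154.
Q̄ = (S_0/π) × [bracket] = (1361/π) × 1.152154 = 499.14 W/m².
Ratio Q̄_A / Q̄_B = 492.65 / 499.14 = 0.9870.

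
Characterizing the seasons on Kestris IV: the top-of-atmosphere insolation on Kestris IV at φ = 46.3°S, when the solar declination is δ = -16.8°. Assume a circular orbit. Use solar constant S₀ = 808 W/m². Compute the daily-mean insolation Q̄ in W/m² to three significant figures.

cos H₀ = −tan(-46.3°) tan(-16.800°) = -0.3159, H₀ = 1.8922 rad.
Bracket: H₀ sin φ sin δ + cos φ cos δ sin H₀ = 1.8922×-0.72297×-0.28903 + 0.69088×0.95732×0.94878 = 0.395394 + 0.627517 = 1.022911.
Q̄ = (S₀/π) × [bracket] = (808/π) × 1.022911 = 263.1 W/m².

Q̄ ≈ 263 W/m²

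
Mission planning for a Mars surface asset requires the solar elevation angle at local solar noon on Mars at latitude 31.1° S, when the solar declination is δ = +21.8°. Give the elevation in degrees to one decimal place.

37.1°

At local noon the hour angle is zero, so the zenith angle equals |ϕ − δ| = |-31.1° − (+21.800°)| = 52.900°.
Elevation = 90° − 52.900° = 37.1°.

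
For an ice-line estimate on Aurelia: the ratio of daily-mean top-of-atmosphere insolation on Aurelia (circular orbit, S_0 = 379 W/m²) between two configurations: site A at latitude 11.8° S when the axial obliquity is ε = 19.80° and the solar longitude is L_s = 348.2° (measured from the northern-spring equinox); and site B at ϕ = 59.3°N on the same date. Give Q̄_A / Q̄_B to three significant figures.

— Configuration A (ϕ=-11.8°):
Solar declination: sin δ = sin ε · sin L_s = sin 19.80° × sin 348.2° = -0.06927, so δ = -3.972°.
cos h₀ = −tan(-11.8°) tan(-3.972°) = -0.0145, h₀ = 1.5853 rad.
Bracket: h₀ sin ϕ sin δ + cos ϕ cos δ sin h₀ = 1.5853×-0.20450×-0.06927 + 0.97887×0.99760×0.99989 = 0.022457 + 0.976413 = 0.998870.
Q̄ = (S_0/π) × [bracket] = (379/π) × 0.998870 = 120.50 W/m².
— Configuration B (ϕ=+59.3°):
cos h₀ = −tan(+59.3°) tan(-3.972°) = 0.1169, h₀ = 1.4536 rad.
Bracket: h₀ sin ϕ sin δ + cos ϕ cos δ sin h₀ = 1.4536×0.85985×-0.06927 + 0.51054×0.99760×0.99314 = -0.086579 + 0.505821 = 0.419242.
Q̄ = (S_0/π) × [bracket] = (379/π) × 0.419242 = 50.577 W/m².
Ratio Q̄_A / Q̄_B = 120.50 / 50.577 = 2.383.

Q̄_A / Q̄_B ≈ 2.38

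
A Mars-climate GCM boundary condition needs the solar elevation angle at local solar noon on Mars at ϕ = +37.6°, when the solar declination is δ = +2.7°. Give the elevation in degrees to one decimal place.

At local noon the hour angle is zero, so the zenith angle equals |ϕ − δ| = |+37.6° − (+2.700°)| = 34.900°.
Elevation = 90° − 34.900° = 55.1°.

55.1°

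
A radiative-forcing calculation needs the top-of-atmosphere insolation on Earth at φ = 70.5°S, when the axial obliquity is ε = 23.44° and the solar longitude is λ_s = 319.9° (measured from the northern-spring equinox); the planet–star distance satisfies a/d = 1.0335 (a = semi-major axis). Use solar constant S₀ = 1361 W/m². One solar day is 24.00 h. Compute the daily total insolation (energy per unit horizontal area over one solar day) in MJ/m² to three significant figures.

31.9 MJ/m²

Solar declination: sin δ = sin ε · sin λ_s = sin 23.44° × sin 319.9° = -0.25622, so δ = -14.846°.
cos H₀ = −tan(-70.5°) tan(-14.846°) = -0.7485, H₀ = 2.4167 rad.
Bracket: H₀ sin φ sin δ + cos φ cos δ sin H₀ = 2.4167×-0.94264×-0.25622 + 0.33381×0.96662×0.66308 = 0.583689 + 0.213954 = 0.797643.
Inverse-square distance factor (a/d)² = 1.0335² = 1.068122.
Q̄ = (S₀/π) × 1.068122 × [bracket] = (1361/π) × 1.068122 × 0.797643 = 369.09 W/m².
Daily total = Q̄ × 24.00 h × 3600 s/h = 369.09 × 24.00 × 3600 / 10⁶ = 31.89 MJ/m².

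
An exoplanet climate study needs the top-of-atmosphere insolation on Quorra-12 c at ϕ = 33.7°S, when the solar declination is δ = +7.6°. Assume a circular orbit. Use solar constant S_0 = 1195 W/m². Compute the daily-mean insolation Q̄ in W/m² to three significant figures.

Q̄ ≈ 271 W/m²

cos h₀ = −tan(-33.7°) tan(+7.600°) = 0.0890, h₀ = 1.4817 rad.
Bracket: h₀ sin ϕ sin δ + cos ϕ cos δ sin h₀ = 1.4817×-0.55484×0.13226 + 0.83195×0.99122×0.99603 = -0.108732 + 0.821372 = 0.712640.
Q̄ = (S_0/π) × [bracket] = (1195/π) × 0.712640 = 271.1 W/m².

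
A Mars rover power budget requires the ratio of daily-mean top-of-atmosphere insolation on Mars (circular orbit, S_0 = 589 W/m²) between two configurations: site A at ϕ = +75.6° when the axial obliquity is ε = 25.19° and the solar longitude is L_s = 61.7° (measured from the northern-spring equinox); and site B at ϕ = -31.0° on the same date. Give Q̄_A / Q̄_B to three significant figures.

— Configuration A (ϕ=+75.6°):
Solar declination: sin δ = sin ε · sin L_s = sin 25.19° × sin 61.7° = 0.37475, so δ = +22.009°.
cos h₀ = −tan(+75.6°) tan(+22.009°) = -1.5743 ≤ −1 ⇒ polar day, h₀ = π.
Bracket: h₀ sin ϕ sin δ + cos ϕ cos δ sin h₀ = 3.1416×0.96858×0.37475 + 0.24869×0.92713×0.00000 = 1.140323 + 0.000000 = 1.140323.
Q̄ = (S_0/π) × [bracket] = (589/π) × 1.140323 = 213.79 W/m².
— Configuration B (ϕ=-31.0°):
cos h₀ = −tan(-31.0°) tan(+22.009°) = 0.2429, h₀ = 1.3255 rad.
Bracket: h₀ sin ϕ sin δ + cos ϕ cos δ sin h₀ = 1.3255×-0.51504×0.37475 + 0.85717×0.92713×0.97006 = -0.255836 + 0.770914 = 0.515078.
Q̄ = (S_0/π) × [bracket] = (589/π) × 0.515078 = 96.569 W/m².
Ratio Q̄_A / Q̄_B = 213.79 / 96.569 = 2.214.

Q̄_A / Q̄_B ≈ 2.21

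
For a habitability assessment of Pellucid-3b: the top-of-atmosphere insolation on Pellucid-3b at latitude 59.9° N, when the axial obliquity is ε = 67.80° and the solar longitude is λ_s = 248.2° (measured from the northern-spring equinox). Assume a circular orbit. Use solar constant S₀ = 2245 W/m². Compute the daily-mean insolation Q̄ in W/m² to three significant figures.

Solar declination: sin δ = sin ε · sin λ_s = sin 67.80° × sin 248.2° = -0.85966, so δ = -59.278°.
cos H₀ = −tan(+59.9°) tan(-59.278°) = 2.9029 ≥ 1 ⇒ polar night, H₀ = 0 and Q̄ = 0.

Q̄ ≈ 0.00 W/m²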